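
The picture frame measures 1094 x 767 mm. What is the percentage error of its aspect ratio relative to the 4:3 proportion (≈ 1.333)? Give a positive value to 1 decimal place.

Ratio = 1094 / 767 ≈ 1.4263.
Ideal 4:3 ≈ 1.3333. |1.4263 − 1.3333| / 1.3333 ≈ 6.98% → 7.0%.

7.0%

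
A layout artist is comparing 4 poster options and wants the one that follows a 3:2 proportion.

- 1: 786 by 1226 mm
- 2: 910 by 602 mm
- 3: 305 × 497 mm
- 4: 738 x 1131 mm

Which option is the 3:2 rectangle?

Ratios (long/short): 1 ≈ 1.560; 2 ≈ 1.512; 3 ≈ 1.630; 4 ≈ 1.533.
3:2 ≈ 1.500; option 2 is nearest (Δ 0.012).

2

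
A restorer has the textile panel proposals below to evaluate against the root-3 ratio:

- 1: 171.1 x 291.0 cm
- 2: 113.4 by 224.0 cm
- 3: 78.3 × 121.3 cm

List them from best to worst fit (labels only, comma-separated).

Ratios: 1 = 291.0 / 171.1 ≈ 1.701; 2 = 224.0 / 113.4 ≈ 1.975; 3 = 121.3 / 78.3 ≈ 1.549.
|Δ from 1.732|: 1 0.031; 2 0.243; 3 0.183.

1, 3, 2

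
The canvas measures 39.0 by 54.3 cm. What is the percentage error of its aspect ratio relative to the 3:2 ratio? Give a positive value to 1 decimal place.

Ratio = 54.3 / 39.0 ≈ 1.3923.
Ideal 3:2 = 1.5000. |1.3923 − 1.5000| / 1.5000 ≈ 7.18% → 7.2%.

7.2%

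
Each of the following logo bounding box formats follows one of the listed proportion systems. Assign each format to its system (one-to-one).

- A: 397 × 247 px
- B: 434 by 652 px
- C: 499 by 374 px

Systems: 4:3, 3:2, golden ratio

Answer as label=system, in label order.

Ratios: A ≈ 1.607; B ≈ 1.502; C ≈ 1.334.
Targets: 4:3 ≈ 1.333; 3:2 ≈ 1.500; golden ratio ≈ 1.618.

A=golden ratio, B=3:2, C=4:3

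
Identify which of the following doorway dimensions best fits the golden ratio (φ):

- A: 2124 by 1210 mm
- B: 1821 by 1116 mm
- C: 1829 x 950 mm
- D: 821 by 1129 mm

Target golden ratio ≈ 1.618.
A: 1.755 (Δ0.137)  B: 1.632 (Δ0.014)  C: 1.925 (Δ0.307)  D: 1.375 (Δ0.243)

B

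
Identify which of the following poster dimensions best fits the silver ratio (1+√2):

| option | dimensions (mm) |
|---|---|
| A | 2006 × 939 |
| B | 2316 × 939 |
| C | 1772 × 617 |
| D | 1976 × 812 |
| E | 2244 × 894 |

D

Target silver ratio ≈ 2.414.
A: 2.136 (Δ0.278)  B: 2.466 (Δ0.052)  C: 2.872 (Δ0.458)  D: 2.433 (Δ0.019)  E: 2.510 (Δ0.096)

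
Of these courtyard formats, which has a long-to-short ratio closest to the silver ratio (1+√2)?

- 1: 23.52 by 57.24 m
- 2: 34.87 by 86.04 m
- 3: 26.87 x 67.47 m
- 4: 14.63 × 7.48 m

Ratios (long/short): 1 ≈ 2.434; 2 ≈ 2.467; 3 ≈ 2.511; 4 ≈ 1.956.
silver ratio ≈ 2.414; option 1 is nearest (Δ 0.020).

1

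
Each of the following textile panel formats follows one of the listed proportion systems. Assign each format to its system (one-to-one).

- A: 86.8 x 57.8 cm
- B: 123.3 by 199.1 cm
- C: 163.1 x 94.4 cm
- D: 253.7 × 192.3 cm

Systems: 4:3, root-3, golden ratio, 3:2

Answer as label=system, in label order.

A = 86.8/57.8 ≈ 1.502 → 3:2 (1.500)
B = 199.1/123.3 ≈ 1.615 → golden ratio (1.618)
C = 163.1/94.4 ≈ 1.728 → root-3 (1.732)
D = 253.7/192.3 ≈ 1.319 → 4:3 (1.333)

A=3:2, B=golden ratio, C=root-3, D=4:3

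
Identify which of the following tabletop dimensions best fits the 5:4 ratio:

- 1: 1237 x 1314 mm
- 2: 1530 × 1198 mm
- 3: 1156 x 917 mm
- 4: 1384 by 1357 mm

Ratios (long/short): 1 ≈ 1.062; 2 ≈ 1.277; 3 ≈ 1.261; 4 ≈ 1.020.
5:4 ≈ 1.250; option 3 is nearest (Δ 0.011).

3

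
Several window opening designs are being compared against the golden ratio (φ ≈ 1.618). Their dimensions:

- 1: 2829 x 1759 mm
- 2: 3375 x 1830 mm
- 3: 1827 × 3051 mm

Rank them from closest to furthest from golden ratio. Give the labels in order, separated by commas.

1, 3, 2

1: 2829/1759 ≈ 1.608 → |1.608 − 1.618| = 0.010
2: 3375/1830 ≈ 1.844 → |1.844 − 1.618| = 0.226
3: 3051/1827 ≈ 1.670 → |1.670 − 1.618| = 0.052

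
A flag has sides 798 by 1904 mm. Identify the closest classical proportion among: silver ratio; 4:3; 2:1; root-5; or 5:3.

silver ratio

1904/798 ≈ 2.386. Nearest candidates are silver ratio (2.414, off by 0.028) and root-5 (2.236, off by 0.150).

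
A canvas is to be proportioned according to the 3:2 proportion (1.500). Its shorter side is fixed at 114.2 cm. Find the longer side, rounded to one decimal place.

3:2 = 1.50000.
Longer side = 114.2 × 1.50000 ≈ 171.300 → 171.3 cm.

171.3 cm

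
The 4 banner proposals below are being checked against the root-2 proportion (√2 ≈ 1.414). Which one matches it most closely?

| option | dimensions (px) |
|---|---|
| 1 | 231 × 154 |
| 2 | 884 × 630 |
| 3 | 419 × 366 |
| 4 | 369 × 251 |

Ratios (long/short): 1 ≈ 1.500; 2 ≈ 1.403; 3 ≈ 1.145; 4 ≈ 1.470.
root-2 ≈ 1.414; option 2 is nearest (Δ 0.011).

2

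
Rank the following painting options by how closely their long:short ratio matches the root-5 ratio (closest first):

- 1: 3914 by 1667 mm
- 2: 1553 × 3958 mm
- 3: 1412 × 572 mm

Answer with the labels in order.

Ratios: 1 = 3914 / 1667 ≈ 2.348; 2 = 3958 / 1553 ≈ 2.549; 3 = 1412 / 572 ≈ 2.469.
|Δ from 2.236|: 1 0.112; 2 0.313; 3 0.233.

1, 3, 2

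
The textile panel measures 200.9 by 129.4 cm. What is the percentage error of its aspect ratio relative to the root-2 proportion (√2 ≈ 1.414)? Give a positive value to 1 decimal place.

9.8%

Ratio = 200.9 / 129.4 ≈ 1.5526.
Ideal root-2 ≈ 1.4142. |1.5526 − 1.4142| / 1.4142 ≈ 9.79% → 9.8%.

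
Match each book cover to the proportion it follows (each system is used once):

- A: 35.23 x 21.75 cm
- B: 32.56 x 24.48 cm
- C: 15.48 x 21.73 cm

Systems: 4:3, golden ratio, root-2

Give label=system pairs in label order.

A=golden ratio, B=4:3, C=root-2

A = 35.23/21.75 ≈ 1.620 → golden ratio (1.618)
B = 32.56/24.48 ≈ 1.330 → 4:3 (1.333)
C = 21.73/15.48 ≈ 1.404 → root-2 (1.414)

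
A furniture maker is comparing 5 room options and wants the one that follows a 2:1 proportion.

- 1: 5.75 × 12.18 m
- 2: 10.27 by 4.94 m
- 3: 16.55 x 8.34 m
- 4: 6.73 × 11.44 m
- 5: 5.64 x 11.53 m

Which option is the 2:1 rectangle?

Target 2:1 ≈ 2.000.
1: 2.118 (Δ0.118)  2: 2.079 (Δ0.079)  3: 1.984 (Δ0.016)  4: 1.700 (Δ0.300)  5: 2.044 (Δ0.044)

3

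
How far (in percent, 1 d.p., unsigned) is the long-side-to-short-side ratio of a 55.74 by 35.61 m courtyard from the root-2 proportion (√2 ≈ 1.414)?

Ratio = 55.74 / 35.61 ≈ 1.5653.
Ideal root-2 ≈ 1.4142. |1.5653 − 1.4142| / 1.4142 ≈ 10.68% → 10.7%.

10.7%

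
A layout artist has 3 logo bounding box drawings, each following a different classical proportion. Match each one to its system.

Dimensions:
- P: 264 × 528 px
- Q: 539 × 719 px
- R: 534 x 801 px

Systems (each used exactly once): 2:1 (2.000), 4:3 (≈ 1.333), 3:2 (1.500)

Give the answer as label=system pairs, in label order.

P=2:1, Q=4:3, R=3:2

Ratios: P ≈ 2.000; Q ≈ 1.334; R ≈ 1.500.
Targets: 2:1 ≈ 2.000; 4:3 ≈ 1.333; 3:2 ≈ 1.500.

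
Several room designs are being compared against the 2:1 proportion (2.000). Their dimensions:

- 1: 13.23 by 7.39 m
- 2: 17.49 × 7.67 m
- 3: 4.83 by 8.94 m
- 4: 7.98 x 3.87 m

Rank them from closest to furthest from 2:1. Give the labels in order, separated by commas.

4, 3, 1, 2

Ratios: 1 = 13.23 / 7.39 ≈ 1.790; 2 = 17.49 / 7.67 ≈ 2.280; 3 = 8.94 / 4.83 ≈ 1.851; 4 = 7.98 / 3.87 ≈ 2.062.
|Δ from 2.000|: 1 0.210; 2 0.280; 3 0.149; 4 0.062.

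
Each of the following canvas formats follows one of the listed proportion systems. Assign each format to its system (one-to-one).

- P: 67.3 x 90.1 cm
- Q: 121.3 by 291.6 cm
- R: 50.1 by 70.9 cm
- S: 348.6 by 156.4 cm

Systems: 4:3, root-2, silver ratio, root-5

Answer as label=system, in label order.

P=4:3, Q=silver ratio, R=root-2, S=root-5

Ratios: P ≈ 1.339; Q ≈ 2.404; R ≈ 1.415; S ≈ 2.229.
Targets: 4:3 ≈ 1.333; root-2 ≈ 1.414; silver ratio ≈ 2.414; root-5 ≈ 2.236.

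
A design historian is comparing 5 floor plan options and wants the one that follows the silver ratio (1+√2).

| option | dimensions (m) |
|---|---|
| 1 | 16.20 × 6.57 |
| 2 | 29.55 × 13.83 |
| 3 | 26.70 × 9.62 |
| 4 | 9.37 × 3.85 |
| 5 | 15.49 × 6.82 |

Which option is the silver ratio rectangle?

Ratios (long/short): 1 ≈ 2.466; 2 ≈ 2.137; 3 ≈ 2.775; 4 ≈ 2.434; 5 ≈ 2.271.
silver ratio ≈ 2.414; option 4 is nearest (Δ 0.020).

4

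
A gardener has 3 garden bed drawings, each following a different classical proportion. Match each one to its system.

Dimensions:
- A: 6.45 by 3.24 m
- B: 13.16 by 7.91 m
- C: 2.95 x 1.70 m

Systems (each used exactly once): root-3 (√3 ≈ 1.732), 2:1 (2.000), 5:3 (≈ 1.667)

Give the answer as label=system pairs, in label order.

A=2:1, B=5:3, C=root-3

A = 6.45/3.24 ≈ 1.991 → 2:1 (2.000)
B = 13.16/7.91 ≈ 1.664 → 5:3 (1.667)
C = 2.95/1.70 ≈ 1.735 → root-3 (1.732)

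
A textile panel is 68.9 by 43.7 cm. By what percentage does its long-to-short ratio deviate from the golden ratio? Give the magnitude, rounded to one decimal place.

Ratio = 68.9 / 43.7 ≈ 1.5767.
Ideal golden ratio ≈ 1.6180. |1.5767 − 1.6180| / 1.6180 ≈ 2.55% → 2.6%.

2.6%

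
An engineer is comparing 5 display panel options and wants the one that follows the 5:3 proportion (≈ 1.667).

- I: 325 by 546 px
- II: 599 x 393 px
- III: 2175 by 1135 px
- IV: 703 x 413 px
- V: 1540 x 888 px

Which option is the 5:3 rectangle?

I

Ratios (long/short): I ≈ 1.680; II ≈ 1.524; III ≈ 1.916; IV ≈ 1.702; V ≈ 1.734.
5:3 ≈ 1.667; option I is nearest (Δ 0.013).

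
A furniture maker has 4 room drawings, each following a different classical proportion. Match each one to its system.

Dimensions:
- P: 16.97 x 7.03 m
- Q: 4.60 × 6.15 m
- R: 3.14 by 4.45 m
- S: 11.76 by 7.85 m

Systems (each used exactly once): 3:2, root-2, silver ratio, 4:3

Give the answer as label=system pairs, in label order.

P = 16.97/7.03 ≈ 2.414 → silver ratio (2.414)
Q = 6.15/4.60 ≈ 1.337 → 4:3 (1.333)
R = 4.45/3.14 ≈ 1.417 → root-2 (1.414)
S = 11.76/7.85 ≈ 1.498 → 3:2 (1.500)

P=silver ratio, Q=4:3, R=root-2, S=3:2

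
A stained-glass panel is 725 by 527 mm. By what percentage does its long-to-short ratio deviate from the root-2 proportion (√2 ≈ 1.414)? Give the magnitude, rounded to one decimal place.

Ratio = 725 / 527 ≈ 1.3757.
Ideal root-2 ≈ 1.4142. |1.3757 − 1.4142| / 1.4142 ≈ 2.72% → 2.7%.

2.7%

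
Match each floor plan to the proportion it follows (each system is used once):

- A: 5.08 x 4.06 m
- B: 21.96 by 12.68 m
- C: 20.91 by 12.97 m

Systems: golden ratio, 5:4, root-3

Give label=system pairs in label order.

A = 5.08/4.06 ≈ 1.251 → 5:4 (1.250)
B = 21.96/12.68 ≈ 1.732 → root-3 (1.732)
C = 20.91/12.97 ≈ 1.612 → golden ratio (1.618)

A=5:4, B=root-3, C=golden ratio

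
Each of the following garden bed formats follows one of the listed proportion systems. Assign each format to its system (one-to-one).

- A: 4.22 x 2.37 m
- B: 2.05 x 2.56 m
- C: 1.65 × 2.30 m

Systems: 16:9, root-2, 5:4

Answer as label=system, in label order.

A=16:9, B=5:4, C=root-2

A = 4.22/2.37 ≈ 1.781 → 16:9 (1.778)
B = 2.56/2.05 ≈ 1.249 → 5:4 (1.250)
C = 2.30/1.65 ≈ 1.394 → root-2 (1.414)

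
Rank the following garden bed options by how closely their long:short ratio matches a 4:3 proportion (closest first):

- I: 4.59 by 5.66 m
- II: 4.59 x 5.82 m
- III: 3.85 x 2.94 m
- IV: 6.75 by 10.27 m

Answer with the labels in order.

Ratios: I = 5.66 / 4.59 ≈ 1.233; II = 5.82 / 4.59 ≈ 1.268; III = 3.85 / 2.94 ≈ 1.310; IV = 10.27 / 6.75 ≈ 1.521.
|Δ from 1.333|: I 0.100; II 0.065; III 0.023; IV 0.188.

III, II, I, IV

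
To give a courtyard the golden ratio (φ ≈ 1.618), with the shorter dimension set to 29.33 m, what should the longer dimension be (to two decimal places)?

47.46 m

golden ratio ≈ 1.61803.
Longer side = 29.33 × 1.61803 ≈ 47.4568 → 47.46 m.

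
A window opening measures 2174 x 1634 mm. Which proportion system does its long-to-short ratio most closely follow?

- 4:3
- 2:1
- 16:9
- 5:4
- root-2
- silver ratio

Ratio = 2174 / 1634 ≈ 1.330.
Distances: 4:3 1.333 (Δ 0.003); 2:1 2.000 (Δ 0.670); 16:9 1.778 (Δ 0.448); 5:4 1.250 (Δ 0.080); root-2 1.414 (Δ 0.084); silver ratio 2.414 (Δ 1.084).

4:3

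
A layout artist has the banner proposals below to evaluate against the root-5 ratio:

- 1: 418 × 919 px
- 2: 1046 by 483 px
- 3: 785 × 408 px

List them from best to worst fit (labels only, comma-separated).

1: 919/418 ≈ 2.199 → |2.199 − 2.236| = 0.037
2: 1046/483 ≈ 2.166 → |2.166 − 2.236| = 0.070
3: 785/408 ≈ 1.924 → |1.924 − 2.236| = 0.312

1, 2, 3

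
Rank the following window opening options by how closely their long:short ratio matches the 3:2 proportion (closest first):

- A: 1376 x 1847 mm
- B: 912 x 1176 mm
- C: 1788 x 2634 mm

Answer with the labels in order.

Ratios: A = 1847 / 1376 ≈ 1.342; B = 1176 / 912 ≈ 1.289; C = 2634 / 1788 ≈ 1.473.
|Δ from 1.500|: A 0.158; B 0.211; C 0.027.

C, A, B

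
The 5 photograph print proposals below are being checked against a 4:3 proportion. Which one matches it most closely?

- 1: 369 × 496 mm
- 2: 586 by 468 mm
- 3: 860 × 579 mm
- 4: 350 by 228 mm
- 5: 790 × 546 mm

1

Ratios (long/short): 1 ≈ 1.344; 2 ≈ 1.252; 3 ≈ 1.485; 4 ≈ 1.535; 5 ≈ 1.447.
4:3 ≈ 1.333; option 1 is nearest (Δ 0.011).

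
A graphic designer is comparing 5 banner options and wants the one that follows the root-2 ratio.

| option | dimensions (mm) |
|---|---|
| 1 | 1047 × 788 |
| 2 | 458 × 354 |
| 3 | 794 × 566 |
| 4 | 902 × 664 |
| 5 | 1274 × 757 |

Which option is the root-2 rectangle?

Target root-2 ≈ 1.414.
1: 1.329 (Δ0.085)  2: 1.294 (Δ0.120)  3: 1.403 (Δ0.011)  4: 1.358 (Δ0.056)  5: 1.683 (Δ0.269)

3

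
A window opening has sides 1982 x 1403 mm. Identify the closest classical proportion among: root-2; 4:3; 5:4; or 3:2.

1982/1403 ≈ 1.413. Nearest candidates are root-2 (1.414, off by 0.001) and 4:3 (1.333, off by 0.080).

root-2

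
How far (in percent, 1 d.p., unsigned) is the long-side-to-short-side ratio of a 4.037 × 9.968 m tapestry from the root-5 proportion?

10.4%

Ratio = 9.968 / 4.037 ≈ 2.4692.
Ideal root-5 ≈ 2.2361. |2.4692 − 2.2361| / 2.2361 ≈ 10.42% → 10.4%.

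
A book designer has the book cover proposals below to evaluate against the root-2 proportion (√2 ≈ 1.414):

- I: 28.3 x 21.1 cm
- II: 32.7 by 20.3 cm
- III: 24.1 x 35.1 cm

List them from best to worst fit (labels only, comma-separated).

III, I, II

Ratios: I = 28.3 / 21.1 ≈ 1.341; II = 32.7 / 20.3 ≈ 1.611; III = 35.1 / 24.1 ≈ 1.456.
|Δ from 1.414|: I 0.073; II 0.197; III 0.042.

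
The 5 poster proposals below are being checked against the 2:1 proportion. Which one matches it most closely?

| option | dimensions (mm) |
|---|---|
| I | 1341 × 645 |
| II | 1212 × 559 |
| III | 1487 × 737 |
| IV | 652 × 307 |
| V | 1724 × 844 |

III

Target 2:1 ≈ 2.000.
I: 2.079 (Δ0.079)  II: 2.168 (Δ0.168)  III: 2.018 (Δ0.018)  IV: 2.124 (Δ0.124)  V: 2.043 (Δ0.043)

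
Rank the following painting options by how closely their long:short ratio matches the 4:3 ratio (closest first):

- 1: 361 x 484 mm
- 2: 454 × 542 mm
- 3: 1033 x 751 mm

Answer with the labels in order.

1: 484/361 ≈ 1.341 → |1.341 − 1.333| = 0.008
2: 542/454 ≈ 1.194 → |1.194 − 1.333| = 0.139
3: 1033/751 ≈ 1.375 → |1.375 − 1.333| = 0.042

1, 3, 2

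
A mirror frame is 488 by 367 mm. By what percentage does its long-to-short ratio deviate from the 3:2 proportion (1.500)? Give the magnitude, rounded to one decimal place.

Ratio = 488 / 367 ≈ 1.3297.
Ideal 3:2 = 1.5000. |1.3297 − 1.5000| / 1.5000 ≈ 11.35% → 11.4%.

11.4%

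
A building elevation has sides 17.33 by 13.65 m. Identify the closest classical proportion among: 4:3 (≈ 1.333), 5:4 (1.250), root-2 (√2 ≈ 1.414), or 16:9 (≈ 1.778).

5:4

Ratio = 17.33 / 13.65 ≈ 1.270.
Distances: 4:3 1.333 (Δ 0.063); 5:4 1.250 (Δ 0.020); root-2 1.414 (Δ 0.144); 16:9 1.778 (Δ 0.508).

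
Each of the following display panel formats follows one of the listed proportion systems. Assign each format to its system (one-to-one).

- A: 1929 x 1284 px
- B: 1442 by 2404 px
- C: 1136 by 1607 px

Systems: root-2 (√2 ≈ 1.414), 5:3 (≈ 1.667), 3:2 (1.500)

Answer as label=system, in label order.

A=3:2, B=5:3, C=root-2

A = 1929/1284 ≈ 1.502 → 3:2 (1.500)
B = 2404/1442 ≈ 1.667 → 5:3 (1.667)
C = 1607/1136 ≈ 1.415 → root-2 (1.414)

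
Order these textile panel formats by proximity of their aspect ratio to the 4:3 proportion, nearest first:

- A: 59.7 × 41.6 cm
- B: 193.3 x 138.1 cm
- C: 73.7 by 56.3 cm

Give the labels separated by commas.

Ratios: A = 59.7 / 41.6 ≈ 1.435; B = 193.3 / 138.1 ≈ 1.400; C = 73.7 / 56.3 ≈ 1.309.
|Δ from 1.333|: A 0.102; B 0.067; C 0.024.

C, B, A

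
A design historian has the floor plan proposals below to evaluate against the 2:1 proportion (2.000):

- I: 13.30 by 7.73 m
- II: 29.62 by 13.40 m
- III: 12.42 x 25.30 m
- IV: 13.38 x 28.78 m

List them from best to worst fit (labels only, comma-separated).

III, IV, II, I

I: 13.30/7.73 ≈ 1.721 → |1.721 − 2.000| = 0.279
II: 29.62/13.40 ≈ 2.210 → |2.210 − 2.000| = 0.210
III: 25.30/12.42 ≈ 2.037 → |2.037 − 2.000| = 0.037
IV: 28.78/13.38 ≈ 2.151 → |2.151 − 2.000| = 0.151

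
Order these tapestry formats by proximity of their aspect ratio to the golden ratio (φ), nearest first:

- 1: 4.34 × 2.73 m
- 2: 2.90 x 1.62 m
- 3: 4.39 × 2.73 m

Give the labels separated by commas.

3, 1, 2

1: 4.34/2.73 ≈ 1.590 → |1.590 − 1.618| = 0.028
2: 2.90/1.62 ≈ 1.790 → |1.790 − 1.618| = 0.172
3: 4.39/2.73 ≈ 1.608 → |1.608 − 1.618| = 0.010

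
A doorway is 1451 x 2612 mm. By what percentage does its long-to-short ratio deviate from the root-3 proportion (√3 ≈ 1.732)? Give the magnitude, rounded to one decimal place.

Ratio = 2612 / 1451 ≈ 1.8001.
Ideal root-3 ≈ 1.7321. |1.8001 − 1.7321| / 1.7321 ≈ 3.93% → 3.9%.

3.9%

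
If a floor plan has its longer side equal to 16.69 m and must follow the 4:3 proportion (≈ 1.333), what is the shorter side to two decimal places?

12.52 m

4:3 ≈ 1.33333.
Shorter side = 16.69 ÷ 1.33333 ≈ 12.5175 → 12.52 m.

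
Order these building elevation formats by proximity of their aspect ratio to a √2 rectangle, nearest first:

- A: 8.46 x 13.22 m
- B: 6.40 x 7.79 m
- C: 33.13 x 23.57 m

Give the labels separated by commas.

C, A, B

Ratios: A = 13.22 / 8.46 ≈ 1.563; B = 7.79 / 6.40 ≈ 1.217; C = 33.13 / 23.57 ≈ 1.406.
|Δ from 1.414|: A 0.149; B 0.197; C 0.008.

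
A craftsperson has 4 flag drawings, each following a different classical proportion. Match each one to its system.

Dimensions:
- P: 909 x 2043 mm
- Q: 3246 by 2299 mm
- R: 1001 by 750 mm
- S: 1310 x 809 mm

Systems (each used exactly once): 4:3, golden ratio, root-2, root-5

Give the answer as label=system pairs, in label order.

P=root-5, Q=root-2, R=4:3, S=golden ratio

Ratios: P ≈ 2.248; Q ≈ 1.412; R ≈ 1.335; S ≈ 1.619.
Targets: 4:3 ≈ 1.333; golden ratio ≈ 1.618; root-2 ≈ 1.414; root-5 ≈ 2.236.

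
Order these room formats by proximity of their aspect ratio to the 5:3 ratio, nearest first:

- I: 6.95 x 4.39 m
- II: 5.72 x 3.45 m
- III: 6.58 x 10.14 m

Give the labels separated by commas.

Ratios: I = 6.95 / 4.39 ≈ 1.583; II = 5.72 / 3.45 ≈ 1.658; III = 10.14 / 6.58 ≈ 1.541.
|Δ from 1.667|: I 0.084; II 0.009; III 0.126.

II, I, III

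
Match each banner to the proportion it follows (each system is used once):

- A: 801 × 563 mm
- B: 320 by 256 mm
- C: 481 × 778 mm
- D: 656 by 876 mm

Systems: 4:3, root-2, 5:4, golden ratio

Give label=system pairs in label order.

A=root-2, B=5:4, C=golden ratio, D=4:3

Ratios: A ≈ 1.423; B ≈ 1.250; C ≈ 1.617; D ≈ 1.335.
Targets: 4:3 ≈ 1.333; root-2 ≈ 1.414; 5:4 ≈ 1.250; golden ratio ≈ 1.618.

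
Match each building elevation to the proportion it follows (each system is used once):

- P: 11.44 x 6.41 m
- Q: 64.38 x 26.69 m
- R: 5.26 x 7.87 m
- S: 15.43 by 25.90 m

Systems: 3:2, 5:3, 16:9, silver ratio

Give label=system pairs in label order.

P=16:9, Q=silver ratio, R=3:2, S=5:3

Ratios: P ≈ 1.785; Q ≈ 2.412; R ≈ 1.496; S ≈ 1.679.
Targets: 3:2 ≈ 1.500; 5:3 ≈ 1.667; 16:9 ≈ 1.778; silver ratio ≈ 2.414.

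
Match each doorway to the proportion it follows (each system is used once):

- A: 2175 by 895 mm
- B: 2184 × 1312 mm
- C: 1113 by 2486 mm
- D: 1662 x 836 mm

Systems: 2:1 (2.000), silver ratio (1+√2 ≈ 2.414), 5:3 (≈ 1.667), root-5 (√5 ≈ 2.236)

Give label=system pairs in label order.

Ratios: A ≈ 2.430; B ≈ 1.665; C ≈ 2.234; D ≈ 1.988.
Targets: 2:1 ≈ 2.000; silver ratio ≈ 2.414; 5:3 ≈ 1.667; root-5 ≈ 2.236.

A=silver ratio, B=5:3, C=root-5, D=2:1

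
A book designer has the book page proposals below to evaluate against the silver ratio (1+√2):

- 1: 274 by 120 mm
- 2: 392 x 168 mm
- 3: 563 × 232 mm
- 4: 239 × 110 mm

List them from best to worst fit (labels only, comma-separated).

1: 274/120 ≈ 2.283 → |2.283 − 2.414| = 0.131
2: 392/168 ≈ 2.333 → |2.333 − 2.414| = 0.081
3: 563/232 ≈ 2.427 → |2.427 − 2.414| = 0.013
4: 239/110 ≈ 2.173 → |2.173 − 2.414| = 0.241

3, 2, 1, 4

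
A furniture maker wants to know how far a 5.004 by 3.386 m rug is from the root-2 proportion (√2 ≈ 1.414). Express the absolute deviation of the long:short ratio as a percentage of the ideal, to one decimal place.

4.5%

Ratio = 5.004 / 3.386 ≈ 1.4778.
Ideal root-2 ≈ 1.4142. |1.4778 − 1.4142| / 1.4142 ≈ 4.50% → 4.5%.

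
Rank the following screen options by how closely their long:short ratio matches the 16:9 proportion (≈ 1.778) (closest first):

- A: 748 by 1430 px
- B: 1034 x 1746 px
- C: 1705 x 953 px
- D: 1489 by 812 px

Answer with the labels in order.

C, D, B, A

Ratios: A = 1430 / 748 ≈ 1.912; B = 1746 / 1034 ≈ 1.689; C = 1705 / 953 ≈ 1.789; D = 1489 / 812 ≈ 1.834.
|Δ from 1.778|: A 0.134; B 0.089; C 0.011; D 0.056.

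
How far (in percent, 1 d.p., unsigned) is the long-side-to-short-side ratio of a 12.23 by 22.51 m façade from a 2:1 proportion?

Ratio = 22.51 / 12.23 ≈ 1.8406.
Ideal 2:1 = 2.0000. |1.8406 − 2.0000| / 2.0000 ≈ 7.97% → 8.0%.

8.0%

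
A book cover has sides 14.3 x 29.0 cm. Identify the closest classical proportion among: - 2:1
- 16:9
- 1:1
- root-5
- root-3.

29.0/14.3 ≈ 2.028. Nearest candidates are 2:1 (2.000, off by 0.028) and root-5 (2.236, off by 0.208).

2:1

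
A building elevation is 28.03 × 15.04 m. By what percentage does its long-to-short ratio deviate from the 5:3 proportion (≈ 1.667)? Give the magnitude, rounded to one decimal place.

Ratio = 28.03 / 15.04 ≈ 1.8637.
Ideal 5:3 ≈ 1.6667. |1.8637 − 1.6667| / 1.6667 ≈ 11.82% → 11.8%.

11.8%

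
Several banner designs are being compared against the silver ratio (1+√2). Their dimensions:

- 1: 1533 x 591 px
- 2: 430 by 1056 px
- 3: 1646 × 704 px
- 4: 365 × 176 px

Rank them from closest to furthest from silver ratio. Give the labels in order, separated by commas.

2, 3, 1, 4

1: 1533/591 ≈ 2.594 → |2.594 − 2.414| = 0.180
2: 1056/430 ≈ 2.456 → |2.456 − 2.414| = 0.042
3: 1646/704 ≈ 2.338 → |2.338 − 2.414| = 0.076
4: 365/176 ≈ 2.074 → |2.074 − 2.414| = 0.340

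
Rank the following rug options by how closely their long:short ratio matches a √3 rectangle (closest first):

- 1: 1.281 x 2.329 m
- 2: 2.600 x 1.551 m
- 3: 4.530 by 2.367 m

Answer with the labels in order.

2, 1, 3

1: 2.329/1.281 ≈ 1.818 → |1.818 − 1.732| = 0.086
2: 2.600/1.551 ≈ 1.676 → |1.676 − 1.732| = 0.056
3: 4.530/2.367 ≈ 1.914 → |1.914 − 1.732| = 0.182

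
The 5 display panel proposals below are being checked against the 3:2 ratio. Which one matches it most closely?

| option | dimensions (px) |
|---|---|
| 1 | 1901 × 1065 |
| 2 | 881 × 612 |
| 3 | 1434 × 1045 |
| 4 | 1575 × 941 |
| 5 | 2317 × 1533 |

Ratios (long/short): 1 ≈ 1.785; 2 ≈ 1.440; 3 ≈ 1.372; 4 ≈ 1.674; 5 ≈ 1.511.
3:2 ≈ 1.500; option 5 is nearest (Δ 0.011).

5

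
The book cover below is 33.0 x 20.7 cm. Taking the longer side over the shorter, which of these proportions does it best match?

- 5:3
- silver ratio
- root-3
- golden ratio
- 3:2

golden ratio

33.0/20.7 ≈ 1.594. Nearest candidates are golden ratio (1.618, off by 0.024) and 5:3 (1.667, off by 0.073).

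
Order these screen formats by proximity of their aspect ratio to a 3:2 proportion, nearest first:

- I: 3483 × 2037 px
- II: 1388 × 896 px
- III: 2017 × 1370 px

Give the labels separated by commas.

III, II, I

Ratios: I = 3483 / 2037 ≈ 1.710; II = 1388 / 896 ≈ 1.549; III = 2017 / 1370 ≈ 1.472.
|Δ from 1.500|: I 0.210; II 0.049; III 0.028.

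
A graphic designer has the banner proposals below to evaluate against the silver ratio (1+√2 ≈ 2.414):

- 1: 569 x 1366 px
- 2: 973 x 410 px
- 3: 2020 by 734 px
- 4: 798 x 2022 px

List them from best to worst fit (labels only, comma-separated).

1: 1366/569 ≈ 2.401 → |2.401 − 2.414| = 0.013
2: 973/410 ≈ 2.373 → |2.373 − 2.414| = 0.041
3: 2020/734 ≈ 2.752 → |2.752 − 2.414| = 0.338
4: 2022/798 ≈ 2.534 → |2.534 − 2.414| = 0.120

1, 2, 4, 3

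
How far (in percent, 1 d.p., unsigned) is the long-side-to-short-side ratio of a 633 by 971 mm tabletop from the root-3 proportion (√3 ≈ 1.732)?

11.4%

Ratio = 971 / 633 ≈ 1.5340.
Ideal root-3 ≈ 1.7321. |1.5340 − 1.7321| / 1.7321 ≈ 11.44% → 11.4%.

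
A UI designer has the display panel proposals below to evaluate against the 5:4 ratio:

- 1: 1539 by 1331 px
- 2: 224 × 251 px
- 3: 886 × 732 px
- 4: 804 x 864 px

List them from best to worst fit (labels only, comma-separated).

Ratios: 1 = 1539 / 1331 ≈ 1.156; 2 = 251 / 224 ≈ 1.121; 3 = 886 / 732 ≈ 1.210; 4 = 864 / 804 ≈ 1.075.
|Δ from 1.250|: 1 0.094; 2 0.129; 3 0.040; 4 0.175.

3, 1, 2, 4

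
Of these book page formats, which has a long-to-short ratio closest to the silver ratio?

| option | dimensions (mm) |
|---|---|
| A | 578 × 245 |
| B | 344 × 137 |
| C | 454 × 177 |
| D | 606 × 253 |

Ratios (long/short): A ≈ 2.359; B ≈ 2.511; C ≈ 2.565; D ≈ 2.395.
silver ratio ≈ 2.414; option D is nearest (Δ 0.019).

D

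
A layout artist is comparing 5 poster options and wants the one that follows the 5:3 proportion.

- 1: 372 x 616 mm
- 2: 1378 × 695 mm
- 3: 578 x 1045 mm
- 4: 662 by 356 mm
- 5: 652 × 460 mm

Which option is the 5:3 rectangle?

1

Target 5:3 ≈ 1.667.
1: 1.656 (Δ0.011)  2: 1.983 (Δ0.316)  3: 1.808 (Δ0.141)  4: 1.860 (Δ0.193)  5: 1.417 (Δ0.250)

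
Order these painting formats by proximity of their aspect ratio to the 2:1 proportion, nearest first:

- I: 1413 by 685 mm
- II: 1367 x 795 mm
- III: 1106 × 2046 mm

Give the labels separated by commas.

I: 1413/685 ≈ 2.063 → |2.063 − 2.000| = 0.063
II: 1367/795 ≈ 1.719 → |1.719 − 2.000| = 0.281
III: 2046/1106 ≈ 1.850 → |1.850 − 2.000| = 0.150

I, III, II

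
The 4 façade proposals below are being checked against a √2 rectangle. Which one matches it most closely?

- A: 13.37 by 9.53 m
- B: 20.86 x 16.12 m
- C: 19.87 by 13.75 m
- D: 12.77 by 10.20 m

A

Target root-2 ≈ 1.414.
A: 1.403 (Δ0.011)  B: 1.294 (Δ0.120)  C: 1.445 (Δ0.031)  D: 1.252 (Δ0.162)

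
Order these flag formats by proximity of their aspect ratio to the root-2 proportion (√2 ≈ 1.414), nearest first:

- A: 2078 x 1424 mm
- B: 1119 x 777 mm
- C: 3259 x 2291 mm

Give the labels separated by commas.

C, B, A

A: 2078/1424 ≈ 1.459 → |1.459 − 1.414| = 0.045
B: 1119/777 ≈ 1.440 → |1.440 − 1.414| = 0.026
C: 3259/2291 ≈ 1.423 → |1.423 − 1.414| = 0.009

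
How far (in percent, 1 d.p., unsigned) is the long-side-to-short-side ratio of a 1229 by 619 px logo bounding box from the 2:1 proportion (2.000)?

Ratio = 1229 / 619 ≈ 1.9855.
Ideal 2:1 = 2.0000. |1.9855 − 2.0000| / 2.0000 ≈ 0.72% → 0.7%.

0.7%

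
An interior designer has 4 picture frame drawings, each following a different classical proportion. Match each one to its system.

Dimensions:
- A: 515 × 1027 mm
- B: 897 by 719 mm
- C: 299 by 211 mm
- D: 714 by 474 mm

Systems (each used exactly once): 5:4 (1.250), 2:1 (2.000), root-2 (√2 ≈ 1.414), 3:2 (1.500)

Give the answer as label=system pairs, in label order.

A=2:1, B=5:4, C=root-2, D=3:2

A = 1027/515 ≈ 1.994 → 2:1 (2.000)
B = 897/719 ≈ 1.248 → 5:4 (1.250)
C = 299/211 ≈ 1.417 → root-2 (1.414)
D = 714/474 ≈ 1.506 → 3:2 (1.500)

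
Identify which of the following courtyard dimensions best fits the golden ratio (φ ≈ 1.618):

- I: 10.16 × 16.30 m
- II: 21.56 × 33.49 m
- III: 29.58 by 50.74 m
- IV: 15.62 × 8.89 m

I

Target golden ratio ≈ 1.618.
I: 1.604 (Δ0.014)  II: 1.553 (Δ0.065)  III: 1.715 (Δ0.097)  IV: 1.757 (Δ0.139)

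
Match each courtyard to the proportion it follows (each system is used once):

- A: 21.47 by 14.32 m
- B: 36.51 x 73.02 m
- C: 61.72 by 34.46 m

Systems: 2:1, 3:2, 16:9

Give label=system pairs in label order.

Ratios: A ≈ 1.499; B ≈ 2.000; C ≈ 1.791.
Targets: 2:1 ≈ 2.000; 3:2 ≈ 1.500; 16:9 ≈ 1.778.

A=3:2, B=2:1, C=16:9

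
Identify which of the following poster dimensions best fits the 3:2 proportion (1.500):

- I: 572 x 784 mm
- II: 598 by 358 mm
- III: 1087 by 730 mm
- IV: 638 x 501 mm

III

Ratios (long/short): I ≈ 1.371; II ≈ 1.670; III ≈ 1.489; IV ≈ 1.273.
3:2 ≈ 1.500; option III is nearest (Δ 0.011).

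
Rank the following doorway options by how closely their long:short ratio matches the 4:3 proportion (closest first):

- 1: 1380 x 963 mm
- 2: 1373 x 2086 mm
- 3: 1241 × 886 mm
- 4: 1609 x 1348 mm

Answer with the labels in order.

3, 1, 4, 2

1: 1380/963 ≈ 1.433 → |1.433 − 1.333| = 0.100
2: 2086/1373 ≈ 1.519 → |1.519 − 1.333| = 0.186
3: 1241/886 ≈ 1.401 → |1.401 − 1.333| = 0.068
4: 1609/1348 ≈ 1.194 → |1.194 − 1.333| = 0.139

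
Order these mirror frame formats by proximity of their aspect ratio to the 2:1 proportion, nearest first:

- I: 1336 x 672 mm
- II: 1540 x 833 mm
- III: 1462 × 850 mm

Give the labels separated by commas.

Ratios: I = 1336 / 672 ≈ 1.988; II = 1540 / 833 ≈ 1.849; III = 1462 / 850 ≈ 1.720.
|Δ from 2.000|: I 0.012; II 0.151; III 0.280.

I, II, III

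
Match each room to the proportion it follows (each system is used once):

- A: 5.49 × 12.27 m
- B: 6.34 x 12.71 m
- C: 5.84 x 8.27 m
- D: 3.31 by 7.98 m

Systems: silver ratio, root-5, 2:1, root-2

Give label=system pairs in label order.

A=root-5, B=2:1, C=root-2, D=silver ratio

A = 12.27/5.49 ≈ 2.235 → root-5 (2.236)
B = 12.71/6.34 ≈ 2.005 → 2:1 (2.000)
C = 8.27/5.84 ≈ 1.416 → root-2 (1.414)
D = 7.98/3.31 ≈ 2.411 → silver ratio (2.414)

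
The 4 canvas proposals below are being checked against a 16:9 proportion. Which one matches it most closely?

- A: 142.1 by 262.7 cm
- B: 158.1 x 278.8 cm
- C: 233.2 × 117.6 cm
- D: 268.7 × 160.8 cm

Target 16:9 ≈ 1.778.
A: 1.849 (Δ0.071)  B: 1.763 (Δ0.015)  C: 1.983 (Δ0.205)  D: 1.671 (Δ0.107)

B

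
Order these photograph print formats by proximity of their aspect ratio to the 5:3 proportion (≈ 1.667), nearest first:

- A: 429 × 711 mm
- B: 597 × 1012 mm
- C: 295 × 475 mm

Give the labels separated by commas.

A: 711/429 ≈ 1.657 → |1.657 − 1.667| = 0.010
B: 1012/597 ≈ 1.695 → |1.695 − 1.667| = 0.028
C: 475/295 ≈ 1.610 → |1.610 − 1.667| = 0.057

A, B, C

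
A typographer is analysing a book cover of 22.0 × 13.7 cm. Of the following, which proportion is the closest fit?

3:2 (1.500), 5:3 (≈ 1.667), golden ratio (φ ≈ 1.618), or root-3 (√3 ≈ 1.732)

golden ratio

22.0/13.7 ≈ 1.606. Nearest candidates are golden ratio (1.618, off by 0.012) and 5:3 (1.667, off by 0.061).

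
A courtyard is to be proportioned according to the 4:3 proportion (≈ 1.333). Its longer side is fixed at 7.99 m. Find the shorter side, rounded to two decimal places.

5.99 m

4:3 ≈ 1.33333.
Shorter side = 7.99 ÷ 1.33333 ≈ 5.9925 → 5.99 m.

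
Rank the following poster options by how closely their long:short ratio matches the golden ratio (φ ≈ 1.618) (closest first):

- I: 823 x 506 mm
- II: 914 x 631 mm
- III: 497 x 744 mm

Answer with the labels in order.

Ratios: I = 823 / 506 ≈ 1.626; II = 914 / 631 ≈ 1.448; III = 744 / 497 ≈ 1.497.
|Δ from 1.618|: I 0.008; II 0.170; III 0.121.

I, III, II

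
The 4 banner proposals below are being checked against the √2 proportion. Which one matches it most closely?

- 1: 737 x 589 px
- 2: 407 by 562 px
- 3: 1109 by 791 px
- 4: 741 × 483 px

3

Target root-2 ≈ 1.414.
1: 1.251 (Δ0.163)  2: 1.381 (Δ0.033)  3: 1.402 (Δ0.012)  4: 1.534 (Δ0.120)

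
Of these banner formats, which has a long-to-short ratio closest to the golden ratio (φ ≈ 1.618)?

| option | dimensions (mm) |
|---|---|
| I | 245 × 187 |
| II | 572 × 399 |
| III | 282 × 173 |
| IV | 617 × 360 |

Ratios (long/short): I ≈ 1.310; II ≈ 1.434; III ≈ 1.630; IV ≈ 1.714.
golden ratio ≈ 1.618; option III is nearest (Δ 0.012).

III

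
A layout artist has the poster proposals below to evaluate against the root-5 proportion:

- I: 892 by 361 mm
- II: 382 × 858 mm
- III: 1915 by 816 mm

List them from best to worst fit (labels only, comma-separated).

I: 892/361 ≈ 2.471 → |2.471 − 2.236| = 0.235
II: 858/382 ≈ 2.246 → |2.246 − 2.236| = 0.010
III: 1915/816 ≈ 2.347 → |2.347 − 2.236| = 0.111

II, III, I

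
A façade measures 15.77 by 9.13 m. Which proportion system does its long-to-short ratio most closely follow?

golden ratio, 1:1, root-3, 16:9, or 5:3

15.77/9.13 ≈ 1.727. Nearest candidates are root-3 (1.732, off by 0.005) and 16:9 (1.778, off by 0.051).

root-3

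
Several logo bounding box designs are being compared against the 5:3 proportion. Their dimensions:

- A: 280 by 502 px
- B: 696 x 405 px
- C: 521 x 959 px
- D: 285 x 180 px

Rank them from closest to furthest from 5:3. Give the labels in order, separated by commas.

B, D, A, C

Ratios: A = 502 / 280 ≈ 1.793; B = 696 / 405 ≈ 1.719; C = 959 / 521 ≈ 1.841; D = 285 / 180 ≈ 1.583.
|Δ from 1.667|: A 0.126; B 0.052; C 0.174; D 0.084.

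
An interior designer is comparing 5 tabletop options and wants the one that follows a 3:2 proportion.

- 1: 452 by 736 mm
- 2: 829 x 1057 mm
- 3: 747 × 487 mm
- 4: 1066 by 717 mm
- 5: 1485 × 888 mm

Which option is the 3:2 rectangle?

Ratios (long/short): 1 ≈ 1.628; 2 ≈ 1.275; 3 ≈ 1.534; 4 ≈ 1.487; 5 ≈ 1.672.
3:2 ≈ 1.500; option 4 is nearest (Δ 0.013).

4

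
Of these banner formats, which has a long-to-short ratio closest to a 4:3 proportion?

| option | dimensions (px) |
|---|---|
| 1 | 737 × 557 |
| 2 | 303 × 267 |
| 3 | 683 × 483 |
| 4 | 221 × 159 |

1

Target 4:3 ≈ 1.333.
1: 1.323 (Δ0.010)  2: 1.135 (Δ0.198)  3: 1.414 (Δ0.081)  4: 1.390 (Δ0.057)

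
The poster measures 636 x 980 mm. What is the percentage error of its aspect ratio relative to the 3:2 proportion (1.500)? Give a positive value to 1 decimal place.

Ratio = 980 / 636 ≈ 1.5409.
Ideal 3:2 = 1.5000. |1.5409 − 1.5000| / 1.5000 ≈ 2.73% → 2.7%.

2.7%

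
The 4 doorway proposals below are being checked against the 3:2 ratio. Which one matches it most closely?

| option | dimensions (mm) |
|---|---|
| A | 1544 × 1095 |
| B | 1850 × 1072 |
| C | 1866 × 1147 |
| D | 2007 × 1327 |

D

Ratios (long/short): A ≈ 1.410; B ≈ 1.726; C ≈ 1.627; D ≈ 1.512.
3:2 ≈ 1.500; option D is nearest (Δ 0.012).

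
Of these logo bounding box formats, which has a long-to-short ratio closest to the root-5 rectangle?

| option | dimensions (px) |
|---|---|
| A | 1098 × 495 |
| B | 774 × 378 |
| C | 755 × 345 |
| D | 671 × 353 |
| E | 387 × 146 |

Ratios (long/short): A ≈ 2.218; B ≈ 2.048; C ≈ 2.188; D ≈ 1.901; E ≈ 2.651.
root-5 ≈ 2.236; option A is nearest (Δ 0.018).

A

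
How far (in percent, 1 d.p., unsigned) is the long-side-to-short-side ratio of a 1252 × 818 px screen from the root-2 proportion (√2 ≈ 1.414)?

8.2%

Ratio = 1252 / 818 ≈ 1.5306.
Ideal root-2 ≈ 1.4142. |1.5306 − 1.4142| / 1.4142 ≈ 8.23% → 8.2%.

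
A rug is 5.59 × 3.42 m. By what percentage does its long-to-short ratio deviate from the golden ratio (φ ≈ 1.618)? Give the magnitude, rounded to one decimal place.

Ratio = 5.59 / 3.42 ≈ 1.6345.
Ideal golden ratio ≈ 1.6180. |1.6345 − 1.6180| / 1.6180 ≈ 1.02% → 1.0%.

1.0%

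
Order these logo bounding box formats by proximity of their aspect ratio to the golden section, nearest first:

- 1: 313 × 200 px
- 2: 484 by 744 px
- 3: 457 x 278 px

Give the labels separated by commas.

Ratios: 1 = 313 / 200 ≈ 1.565; 2 = 744 / 484 ≈ 1.537; 3 = 457 / 278 ≈ 1.644.
|Δ from 1.618|: 1 0.053; 2 0.081; 3 0.026.

3, 1, 2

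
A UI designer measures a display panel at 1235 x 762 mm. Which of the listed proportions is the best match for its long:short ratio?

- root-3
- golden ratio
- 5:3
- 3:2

golden ratio

Ratio = 1235 / 762 ≈ 1.621.
Distances: root-3 1.732 (Δ 0.111); golden ratio 1.618 (Δ 0.003); 5:3 1.667 (Δ 0.046); 3:2 1.500 (Δ 0.121).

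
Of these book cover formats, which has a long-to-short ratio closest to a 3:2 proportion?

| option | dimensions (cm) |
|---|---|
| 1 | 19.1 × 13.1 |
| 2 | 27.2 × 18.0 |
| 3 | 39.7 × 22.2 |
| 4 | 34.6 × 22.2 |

2

Ratios (long/short): 1 ≈ 1.458; 2 ≈ 1.511; 3 ≈ 1.788; 4 ≈ 1.559.
3:2 ≈ 1.500; option 2 is nearest (Δ 0.011).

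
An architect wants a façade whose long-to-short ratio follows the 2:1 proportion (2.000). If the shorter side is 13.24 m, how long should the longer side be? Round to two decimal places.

26.48 m

2:1 = 2.00000.
Longer side = 13.24 × 2.00000 ≈ 26.4800 → 26.48 m.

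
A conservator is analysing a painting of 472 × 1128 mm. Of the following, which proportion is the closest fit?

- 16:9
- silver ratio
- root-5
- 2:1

silver ratio

1128/472 ≈ 2.390. Nearest candidates are silver ratio (2.414, off by 0.024) and root-5 (2.236, off by 0.154).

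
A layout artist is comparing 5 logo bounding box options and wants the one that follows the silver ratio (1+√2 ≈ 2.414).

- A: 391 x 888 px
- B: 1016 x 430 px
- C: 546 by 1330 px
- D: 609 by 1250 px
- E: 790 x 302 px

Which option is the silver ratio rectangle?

Ratios (long/short): A ≈ 2.271; B ≈ 2.363; C ≈ 2.436; D ≈ 2.053; E ≈ 2.616.
silver ratio ≈ 2.414; option C is nearest (Δ 0.022).

C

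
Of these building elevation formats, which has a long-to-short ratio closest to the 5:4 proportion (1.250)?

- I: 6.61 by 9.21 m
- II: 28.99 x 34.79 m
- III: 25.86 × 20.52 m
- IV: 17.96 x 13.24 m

Target 5:4 ≈ 1.250.
I: 1.393 (Δ0.143)  II: 1.200 (Δ0.050)  III: 1.260 (Δ0.010)  IV: 1.356 (Δ0.106)

III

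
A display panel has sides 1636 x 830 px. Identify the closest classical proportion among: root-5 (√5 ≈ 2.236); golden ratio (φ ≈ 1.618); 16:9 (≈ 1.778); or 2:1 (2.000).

2:1

Ratio = 1636 / 830 ≈ 1.971.
Distances: root-5 2.236 (Δ 0.265); golden ratio 1.618 (Δ 0.353); 16:9 1.778 (Δ 0.193); 2:1 2.000 (Δ 0.029).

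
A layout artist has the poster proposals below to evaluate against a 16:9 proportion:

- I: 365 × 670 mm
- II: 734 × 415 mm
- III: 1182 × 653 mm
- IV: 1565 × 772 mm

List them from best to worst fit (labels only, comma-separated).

II, III, I, IV

I: 670/365 ≈ 1.836 → |1.836 − 1.778| = 0.058
II: 734/415 ≈ 1.769 → |1.769 − 1.778| = 0.009
III: 1182/653 ≈ 1.810 → |1.810 − 1.778| = 0.032
IV: 1565/772 ≈ 2.027 → |2.027 − 1.778| = 0.249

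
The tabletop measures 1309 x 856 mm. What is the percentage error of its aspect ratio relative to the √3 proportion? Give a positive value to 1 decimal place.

11.7%

Ratio = 1309 / 856 ≈ 1.5292.
Ideal root-3 ≈ 1.7321. |1.5292 − 1.7321| / 1.7321 ≈ 11.71% → 11.7%.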